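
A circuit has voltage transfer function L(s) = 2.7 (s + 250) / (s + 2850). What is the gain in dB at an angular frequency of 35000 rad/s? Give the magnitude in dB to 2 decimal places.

8.60 dB

|j35000 + 250| = √(35000² + 250²) = 3.5e+04
|j35000 + 2850| = √(35000² + 2850²) = 3.512e+04
|L(j35000)| = 2.7 × 3.5e+04 / 3.512e+04 = 2.6912
20 log₁₀(2.6912) = 8.599 dB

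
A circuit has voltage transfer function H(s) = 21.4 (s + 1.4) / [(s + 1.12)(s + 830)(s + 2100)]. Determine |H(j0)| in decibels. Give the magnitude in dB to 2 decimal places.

H(0) = 21.4 × 1.4 / (1.12 × 830 × 2100) = 1.5347e-05
20 log₁₀(1.5347e-05) = -96.279 dB

-96.28 dB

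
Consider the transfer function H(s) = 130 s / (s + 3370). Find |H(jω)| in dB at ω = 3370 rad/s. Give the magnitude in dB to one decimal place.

39.3 dB

|j3370| = 3370
|j3370 + 3370| = √(3370² + 3370²) = 4766
|H(j3370)| = 130 × 3370 / 4766 = 91.924
20 log₁₀(91.924) = 39.27 dB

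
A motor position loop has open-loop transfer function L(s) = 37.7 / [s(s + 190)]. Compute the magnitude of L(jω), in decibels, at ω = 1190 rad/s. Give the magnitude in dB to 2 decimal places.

|j1190 + 190| = √(1190² + 190²) = 1205
|j1190| = 1190
|L(j1190)| = 37.7 / (1205 × 1190) = 2.6289e-05
20 log₁₀(2.6289e-05) = -91.604 dB

-91.60 dB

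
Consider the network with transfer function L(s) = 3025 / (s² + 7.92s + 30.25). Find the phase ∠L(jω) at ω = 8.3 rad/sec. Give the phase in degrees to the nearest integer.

-120°

∠[(j8.3)² + 7.92(j8.3) + 30.25] = ∠[-38.64 + j65.736] = 120.45°
∠L(j8.3) = −120.45° = -120.45°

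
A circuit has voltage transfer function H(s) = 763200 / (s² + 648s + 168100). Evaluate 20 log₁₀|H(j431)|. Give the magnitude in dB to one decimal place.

|(j431)² + 648(j431) + 168100| = |-17661 + j2.7929e+05| = 2.798e+05
|H(j431)| = 763200 / 2.798e+05 = 2.7272
20 log₁₀(2.7272) = 8.71 dB

8.7 dB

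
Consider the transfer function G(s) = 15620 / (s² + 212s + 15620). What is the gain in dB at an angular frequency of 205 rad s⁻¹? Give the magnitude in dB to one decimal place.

|(j205)² + 212(j205) + 15620| = |-26405 + j43460| = 5.085e+04
|G(j205)| = 15620 / 5.085e+04 = 0.30716
20 log₁₀(0.30716) = -10.25 dB

-10.3 dB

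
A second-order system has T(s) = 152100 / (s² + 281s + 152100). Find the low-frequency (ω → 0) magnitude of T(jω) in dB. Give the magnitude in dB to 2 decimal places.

T(0) = 152100 / 152100 = 1
20 log₁₀(1) = 0.000 dB

0.00 dB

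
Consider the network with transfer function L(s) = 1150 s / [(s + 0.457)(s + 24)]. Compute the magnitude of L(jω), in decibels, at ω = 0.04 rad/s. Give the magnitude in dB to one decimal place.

|j0.04| = 0.04
|j0.04 + 0.457| = √(0.04² + 0.457²) = 0.4587
|j0.04 + 24| = √(0.04² + 24²) = 24
|L(j0.04)| = 1150 × 0.04 / (0.4587 × 24) = 4.178
20 log₁₀(4.178) = 12.42 dB

12.4 dB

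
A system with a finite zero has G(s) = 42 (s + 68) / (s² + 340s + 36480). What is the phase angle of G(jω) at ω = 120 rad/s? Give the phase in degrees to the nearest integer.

-1°

∠(j120 + 68) = arctan(120/68) = 60.46°
∠[(j120)² + 340(j120) + 36480] = ∠[22080 + j40800] = 61.58°
∠G(j120) = 60.46° − 61.58° = -1.12°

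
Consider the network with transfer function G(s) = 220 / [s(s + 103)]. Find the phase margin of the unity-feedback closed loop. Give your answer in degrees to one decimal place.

88.8°

Gain crossover: |G(jω)| = 1 at ω ≈ 2.14 rad/s.
∠G(j2.14) = −90° − arctan(2.14/103) ≈ -91.19°
PM = 180° + (-91.19°) = 88.81°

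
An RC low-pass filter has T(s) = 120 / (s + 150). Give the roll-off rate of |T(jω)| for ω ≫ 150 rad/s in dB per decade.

-20 dB/decade

With 0 zeros and 1 pole, the high-frequency asymptotic slope is 20 × (0 − 1) = -20 dB/decade.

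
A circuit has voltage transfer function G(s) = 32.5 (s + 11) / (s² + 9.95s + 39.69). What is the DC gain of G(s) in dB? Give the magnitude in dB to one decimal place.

G(0) = 32.5 × 11 / 39.69 = 9.0073
20 log₁₀(9.0073) = 19.09 dB

19.1 dB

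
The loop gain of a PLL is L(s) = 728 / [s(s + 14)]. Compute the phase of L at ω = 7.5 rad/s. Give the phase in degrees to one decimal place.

-118.2°

∠(j7.5 + 14) = arctan(7.5/14) = 28.18°
∠(j7.5) = 90.00°
∠L(j7.5) = − (28.18° + 90.00°) = -118.18°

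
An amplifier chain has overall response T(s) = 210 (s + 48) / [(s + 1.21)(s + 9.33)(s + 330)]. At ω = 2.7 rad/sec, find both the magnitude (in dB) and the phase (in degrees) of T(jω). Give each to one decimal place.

|T| = 0.5 dB, ∠T = -79.2°

|j2.7 + 48| = √(2.7² + 48²) = 48.08
|j2.7 + 1.21| = √(2.7² + 1.21²) = 2.959
|j2.7 + 9.33| = √(2.7² + 9.33²) = 9.713
|j2.7 + 330| = √(2.7² + 330²) = 330
|T(j2.7)| = 210 × 48.08 / (2.959 × 9.713 × 330) = 1.0646
20 log₁₀(1.0646) = 0.54 dB
∠(j2.7 + 48) = arctan(2.7/48) = 3.22°
∠(j2.7 + 1.21) = arctan(2.7/1.21) = 65.86°
∠(j2.7 + 9.33) = arctan(2.7/9.33) = 16.14°
∠(j2.7 + 330) = arctan(2.7/330) = 0.47°
∠T(j2.7) = 3.22° − (65.86° + 16.14° + 0.47°) = -79.25°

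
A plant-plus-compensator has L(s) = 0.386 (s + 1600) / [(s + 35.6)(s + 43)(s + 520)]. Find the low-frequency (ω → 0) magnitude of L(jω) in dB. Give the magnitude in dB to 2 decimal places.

L(0) = 0.386 × 1600 / (35.6 × 43 × 520) = 0.00077586
20 log₁₀(0.00077586) = -62.204 dB

-62.20 dB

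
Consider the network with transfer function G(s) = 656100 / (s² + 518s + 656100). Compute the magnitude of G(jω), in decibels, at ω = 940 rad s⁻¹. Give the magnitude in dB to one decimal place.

1.7 dB

|(j940)² + 518(j940) + 656100| = |-2.275e+05 + j4.8692e+05| = 5.374e+05
|G(j940)| = 656100 / 5.374e+05 = 1.2208
20 log₁₀(1.2208) = 1.73 dB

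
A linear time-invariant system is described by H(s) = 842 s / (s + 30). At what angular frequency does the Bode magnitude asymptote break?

The single real pole at s = −30 gives a corner at ω = 30 rad/sec.

30 rad/sec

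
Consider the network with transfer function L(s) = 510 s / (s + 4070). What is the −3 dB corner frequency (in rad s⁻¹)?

4070 rad s⁻¹

For a single-pole high-pass, the −3 dB point is at the pole: ω = 4070 rad s⁻¹.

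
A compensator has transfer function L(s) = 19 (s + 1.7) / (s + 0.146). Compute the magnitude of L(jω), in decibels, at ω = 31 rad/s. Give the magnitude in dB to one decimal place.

|j31 + 1.7| = √(31² + 1.7²) = 31.05
|j31 + 0.146| = √(31² + 0.146²) = 31
|L(j31)| = 19 × 31.05 / 31 = 19.028
20 log₁₀(19.028) = 25.59 dB

25.6 dB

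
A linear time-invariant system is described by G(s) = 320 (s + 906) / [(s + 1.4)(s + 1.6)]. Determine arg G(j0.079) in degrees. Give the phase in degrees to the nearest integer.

∠(j0.079 + 906) = arctan(0.079/906) = 0.00°
∠(j0.079 + 1.4) = arctan(0.079/1.4) = 3.23°
∠(j0.079 + 1.6) = arctan(0.079/1.6) = 2.83°
∠G(j0.079) = 0.00° − (3.23° + 2.83°) = -6.05°

-6°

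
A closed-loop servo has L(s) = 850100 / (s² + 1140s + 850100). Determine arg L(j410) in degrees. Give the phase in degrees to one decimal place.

-34.4 deg

∠[(j410)² + 1140(j410) + 850100] = ∠[6.82e+05 + j4.674e+05] = 34.42°
∠L(j410) = −34.42° = -34.42°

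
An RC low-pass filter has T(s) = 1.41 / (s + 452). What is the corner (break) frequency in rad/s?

452 rad/s

The single real pole at s = −452 gives a corner at ω = 452 rad/s.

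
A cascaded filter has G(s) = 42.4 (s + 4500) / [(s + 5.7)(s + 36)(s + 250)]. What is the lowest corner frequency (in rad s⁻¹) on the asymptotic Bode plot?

Break frequencies occur at each pole and zero magnitude: 5.7 rad s⁻¹, 36 rad s⁻¹, 250 rad s⁻¹, 4500 rad s⁻¹.
The lowest is 5.7 rad s⁻¹.

5.7 rad s⁻¹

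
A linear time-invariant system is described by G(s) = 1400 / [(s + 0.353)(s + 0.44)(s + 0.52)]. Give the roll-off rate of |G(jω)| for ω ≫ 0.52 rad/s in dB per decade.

-60 dB/decade

With 0 zeros and 3 poles, the high-frequency asymptotic slope is 20 × (0 − 3) = -60 dB/decade.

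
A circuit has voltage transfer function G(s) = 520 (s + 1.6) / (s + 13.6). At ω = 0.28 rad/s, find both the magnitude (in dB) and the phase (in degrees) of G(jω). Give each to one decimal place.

|j0.28 + 1.6| = √(0.28² + 1.6²) = 1.624
|j0.28 + 13.6| = √(0.28² + 13.6²) = 13.6
|G(j0.28)| = 520 × 1.624 / 13.6 = 62.093
20 log₁₀(62.093) = 35.86 dB
∠(j0.28 + 1.6) = arctan(0.28/1.6) = 9.93°
∠(j0.28 + 13.6) = arctan(0.28/13.6) = 1.18°
∠G(j0.28) = 9.93° − 1.18° = 8.75°

|G| = 35.9 dB, ∠G = 8.7°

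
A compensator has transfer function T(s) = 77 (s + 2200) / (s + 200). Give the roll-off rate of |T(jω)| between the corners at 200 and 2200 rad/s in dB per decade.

In this band the factors already past their corner are: pole at 200; net slope = -20 dB/decade.

-20 dB/decade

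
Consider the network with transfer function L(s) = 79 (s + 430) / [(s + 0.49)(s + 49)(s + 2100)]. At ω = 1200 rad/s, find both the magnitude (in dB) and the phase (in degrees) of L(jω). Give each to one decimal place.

|L| = -90.8 dB, ∠L = -137.1°

|j1200 + 430| = √(1200² + 430²) = 1275
|j1200 + 0.49| = √(1200² + 0.49²) = 1200
|j1200 + 49| = √(1200² + 49²) = 1201
|j1200 + 2100| = √(1200² + 2100²) = 2419
|L(j1200)| = 79 × 1275 / (1200 × 1201 × 2419) = 2.8889e-05
20 log₁₀(2.8889e-05) = -90.79 dB
∠(j1200 + 430) = arctan(1200/430) = 70.29°
∠(j1200 + 0.49) = arctan(1200/0.49) = 89.98°
∠(j1200 + 49) = arctan(1200/49) = 87.66°
∠(j1200 + 2100) = arctan(1200/2100) = 29.74°
∠L(j1200) = 70.29° − (89.98° + 87.66° + 29.74°) = -137.10°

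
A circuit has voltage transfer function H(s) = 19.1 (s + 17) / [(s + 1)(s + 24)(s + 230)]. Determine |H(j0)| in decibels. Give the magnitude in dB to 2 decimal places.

H(0) = 19.1 × 17 / (1 × 24 × 230) = 0.058822
20 log₁₀(0.058822) = -24.609 dB

-24.61 dB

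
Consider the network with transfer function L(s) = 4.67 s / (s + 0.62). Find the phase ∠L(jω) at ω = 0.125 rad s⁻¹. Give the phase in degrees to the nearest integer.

79°

∠(j0.125) = 90.00°
∠(j0.125 + 0.62) = arctan(0.125/0.62) = 11.40°
∠L(j0.125) = 90.00° − 11.40° = 78.60°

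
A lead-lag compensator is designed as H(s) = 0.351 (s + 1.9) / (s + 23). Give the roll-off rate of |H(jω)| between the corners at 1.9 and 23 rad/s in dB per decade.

In this band the factors already past their corner are: zero at 1.9; net slope = 20 dB/decade.

20 dB/decade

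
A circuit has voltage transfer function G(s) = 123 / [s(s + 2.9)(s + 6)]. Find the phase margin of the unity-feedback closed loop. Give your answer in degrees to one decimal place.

Gain crossover: |G(jω)| = 1 at ω ≈ 3.71 rad/sec.
∠G(j3.71) = −90° − arctan(3.71/2.9) − arctan(3.71/6) ≈ -173.66°
PM = 180° + (-173.66°) = 6.34°

6.3°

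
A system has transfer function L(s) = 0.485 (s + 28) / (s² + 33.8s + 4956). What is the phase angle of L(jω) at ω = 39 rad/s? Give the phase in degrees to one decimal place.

33.3 deg

∠(j39 + 28) = arctan(39/28) = 54.32°
∠[(j39)² + 33.8(j39) + 4956] = ∠[3435 + j1318.2] = 20.99°
∠L(j39) = 54.32° − 20.99° = 33.33°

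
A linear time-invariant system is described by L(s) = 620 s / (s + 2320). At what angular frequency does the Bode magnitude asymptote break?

The single real pole at s = −2320 gives a corner at ω = 2320 rad/s.

2320 rad/s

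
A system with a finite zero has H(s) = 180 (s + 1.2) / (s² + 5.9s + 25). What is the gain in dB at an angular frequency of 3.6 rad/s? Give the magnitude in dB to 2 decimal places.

|j3.6 + 1.2| = √(3.6² + 1.2²) = 3.795
|(j3.6)² + 5.9(j3.6) + 25| = |12.04 + j21.24| = 24.42
|H(j3.6)| = 180 × 3.795 / 24.42 = 27.977
20 log₁₀(27.977) = 28.936 dB

28.94 dB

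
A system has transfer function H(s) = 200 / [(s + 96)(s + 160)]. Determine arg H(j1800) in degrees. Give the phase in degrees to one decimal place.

-171.9 deg

∠(j1800 + 96) = arctan(1800/96) = 86.95°
∠(j1800 + 160) = arctan(1800/160) = 84.92°
∠H(j1800) = − (86.95° + 84.92°) = -171.87°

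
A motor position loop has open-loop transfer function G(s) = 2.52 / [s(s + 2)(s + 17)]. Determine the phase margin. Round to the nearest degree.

88°

Gain crossover: |G(jω)| = 1 at ω ≈ 0.0741 rad s⁻¹.
∠G(j0.0741) = −90° − arctan(0.0741/2) − arctan(0.0741/17) ≈ -92.37°
PM = 180° + (-92.37°) = 87.63°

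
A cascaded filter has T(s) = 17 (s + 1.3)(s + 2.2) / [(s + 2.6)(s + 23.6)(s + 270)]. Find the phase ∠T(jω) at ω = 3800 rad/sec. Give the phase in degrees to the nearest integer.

-86°

∠(j3800 + 1.3) = arctan(3800/1.3) = 89.98°
∠(j3800 + 2.2) = arctan(3800/2.2) = 89.97°
∠(j3800 + 2.6) = arctan(3800/2.6) = 89.96°
∠(j3800 + 23.6) = arctan(3800/23.6) = 89.64°
∠(j3800 + 270) = arctan(3800/270) = 85.94°
∠T(j3800) = 89.98° + 89.97° − (89.96° + 89.64° + 85.94°) = -85.59°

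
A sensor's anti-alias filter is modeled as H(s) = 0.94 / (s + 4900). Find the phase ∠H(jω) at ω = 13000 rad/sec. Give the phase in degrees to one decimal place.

-69.3 deg

∠(j13000 + 4900) = arctan(13000/4900) = 69.35°
∠H(j13000) = −69.35° = -69.35°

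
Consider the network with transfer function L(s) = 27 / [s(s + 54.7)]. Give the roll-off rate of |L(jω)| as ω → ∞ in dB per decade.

-40 dB/decade

With 0 zeros and 2 poles, the high-frequency asymptotic slope is 20 × (0 − 2) = -40 dB/decade.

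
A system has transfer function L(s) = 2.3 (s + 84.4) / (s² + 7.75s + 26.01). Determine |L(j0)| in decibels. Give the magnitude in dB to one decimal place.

L(0) = 2.3 × 84.4 / 26.01 = 7.4633
20 log₁₀(7.4633) = 17.46 dB

17.5 dB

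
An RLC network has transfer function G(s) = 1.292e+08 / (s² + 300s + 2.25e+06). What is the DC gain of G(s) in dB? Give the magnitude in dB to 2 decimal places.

35.18 dB

G(0) = 1.292e+08 / 2.25e+06 = 57.422
20 log₁₀(57.422) = 35.182 dB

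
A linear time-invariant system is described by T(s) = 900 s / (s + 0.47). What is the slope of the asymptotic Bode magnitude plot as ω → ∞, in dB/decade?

0 dB/decade

With 1 zero and 1 pole, the high-frequency asymptotic slope is 20 × (1 − 1) = 0 dB/decade.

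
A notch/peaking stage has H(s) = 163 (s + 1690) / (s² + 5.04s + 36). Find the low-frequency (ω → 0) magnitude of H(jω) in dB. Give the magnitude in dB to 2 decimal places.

77.68 dB

H(0) = 163 × 1690 / 36 = 7651.9
20 log₁₀(7651.9) = 77.675 dB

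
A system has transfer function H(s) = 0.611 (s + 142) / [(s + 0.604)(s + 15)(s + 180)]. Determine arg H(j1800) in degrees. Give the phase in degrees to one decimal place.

∠(j1800 + 142) = arctan(1800/142) = 85.49°
∠(j1800 + 0.604) = arctan(1800/0.604) = 89.98°
∠(j1800 + 15) = arctan(1800/15) = 89.52°
∠(j1800 + 180) = arctan(1800/180) = 84.29°
∠H(j1800) = 85.49° − (89.98° + 89.52° + 84.29°) = -178.30°

-178.3°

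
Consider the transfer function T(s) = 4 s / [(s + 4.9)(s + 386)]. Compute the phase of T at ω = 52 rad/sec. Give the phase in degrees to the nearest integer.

-2°

∠(j52) = 90.00°
∠(j52 + 4.9) = arctan(52/4.9) = 84.62°
∠(j52 + 386) = arctan(52/386) = 7.67°
∠T(j52) = 90.00° − (84.62° + 7.67°) = -2.29°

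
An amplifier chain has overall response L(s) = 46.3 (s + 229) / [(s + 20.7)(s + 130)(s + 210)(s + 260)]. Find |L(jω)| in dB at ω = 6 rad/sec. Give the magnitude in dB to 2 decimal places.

|j6 + 229| = √(6² + 229²) = 229.1
|j6 + 20.7| = √(6² + 20.7²) = 21.55
|j6 + 130| = √(6² + 130²) = 130.1
|j6 + 210| = √(6² + 210²) = 210.1
|j6 + 260| = √(6² + 260²) = 260.1
|L(j6)| = 46.3 × 229.1 / (21.55 × 130.1 × 210.1 × 260.1) = 6.9213e-05
20 log₁₀(6.9213e-05) = -83.196 dB

-83.20 dB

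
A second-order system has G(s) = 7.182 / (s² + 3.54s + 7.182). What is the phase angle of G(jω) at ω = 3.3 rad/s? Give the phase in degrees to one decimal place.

∠[(j3.3)² + 3.54(j3.3) + 7.182] = ∠[-3.708 + j11.682] = 107.61°
∠G(j3.3) = −107.61° = -107.61°

-107.6°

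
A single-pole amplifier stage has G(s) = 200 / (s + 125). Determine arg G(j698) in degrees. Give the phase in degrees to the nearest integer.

-80°

∠(j698 + 125) = arctan(698/125) = 79.85°
∠G(j698) = −79.85° = -79.85°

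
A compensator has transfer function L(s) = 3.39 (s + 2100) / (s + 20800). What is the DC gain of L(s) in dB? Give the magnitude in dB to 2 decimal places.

L(0) = 3.39 × 2100 / 20800 = 0.34226
20 log₁₀(0.34226) = -9.313 dB

-9.31 dB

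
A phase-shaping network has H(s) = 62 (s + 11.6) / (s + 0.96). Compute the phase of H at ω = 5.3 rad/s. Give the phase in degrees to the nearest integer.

-55°

∠(j5.3 + 11.6) = arctan(5.3/11.6) = 24.56°
∠(j5.3 + 0.96) = arctan(5.3/0.96) = 79.73°
∠H(j5.3) = 24.56° − 79.73° = -55.18°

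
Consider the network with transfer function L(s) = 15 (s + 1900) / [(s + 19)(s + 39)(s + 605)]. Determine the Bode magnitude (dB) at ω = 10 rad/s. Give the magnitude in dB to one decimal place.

-25.3 dB

|j10 + 1900| = √(10² + 1900²) = 1900
|j10 + 19| = √(10² + 19²) = 21.47
|j10 + 39| = √(10² + 39²) = 40.26
|j10 + 605| = √(10² + 605²) = 605.1
|L(j10)| = 15 × 1900 / (21.47 × 40.26 × 605.1) = 0.054487
20 log₁₀(0.054487) = -25.27 dB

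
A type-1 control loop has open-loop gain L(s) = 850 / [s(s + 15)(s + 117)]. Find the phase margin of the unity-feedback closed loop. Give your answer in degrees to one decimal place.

Gain crossover: |L(jω)| = 1 at ω ≈ 0.484 rad/sec.
∠L(j0.484) = −90° − arctan(0.484/15) − arctan(0.484/117) ≈ -92.09°
PM = 180° + (-92.09°) = 87.91°

87.9°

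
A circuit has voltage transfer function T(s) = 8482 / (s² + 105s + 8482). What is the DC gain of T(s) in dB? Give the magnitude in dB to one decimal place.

0.0 dB

T(0) = 8482 / 8482 = 1
20 log₁₀(1) = 0.00 dB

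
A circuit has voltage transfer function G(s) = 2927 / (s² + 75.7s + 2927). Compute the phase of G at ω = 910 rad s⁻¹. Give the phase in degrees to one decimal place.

∠[(j910)² + 75.7(j910) + 2927] = ∠[-8.2517e+05 + j68887] = 175.23°
∠G(j910) = −175.23° = -175.23°

-175.2 deg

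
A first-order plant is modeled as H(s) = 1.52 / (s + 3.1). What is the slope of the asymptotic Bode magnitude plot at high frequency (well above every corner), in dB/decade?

-20 dB/decade

With 0 zeros and 1 pole, the high-frequency asymptotic slope is 20 × (0 − 1) = -20 dB/decade.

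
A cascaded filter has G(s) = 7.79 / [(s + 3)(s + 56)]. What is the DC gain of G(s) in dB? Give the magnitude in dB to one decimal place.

G(0) = 7.79 / (3 × 56) = 0.046369
20 log₁₀(0.046369) = -26.68 dB

-26.7 dB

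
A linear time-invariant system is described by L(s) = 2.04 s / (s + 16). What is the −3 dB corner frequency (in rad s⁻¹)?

For a single-pole high-pass, the −3 dB point is at the pole: ω = 16 rad s⁻¹.

16 rad s⁻¹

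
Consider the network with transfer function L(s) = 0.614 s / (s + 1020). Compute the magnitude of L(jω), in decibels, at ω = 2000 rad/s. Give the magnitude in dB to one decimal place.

-5.2 dB

|j2000| = 2000
|j2000 + 1020| = √(2000² + 1020²) = 2245
|L(j2000)| = 0.614 × 2000 / 2245 = 0.54697
20 log₁₀(0.54697) = -5.24 dB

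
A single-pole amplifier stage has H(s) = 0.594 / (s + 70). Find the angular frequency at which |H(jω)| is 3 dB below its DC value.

70 rad s⁻¹

For a single-pole low-pass, the −3 dB point is at the pole: ω = 70 rad s⁻¹.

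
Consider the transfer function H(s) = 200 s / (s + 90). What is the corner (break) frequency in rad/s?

90 rad/s

The single real pole at s = −90 gives a corner at ω = 90 rad/s.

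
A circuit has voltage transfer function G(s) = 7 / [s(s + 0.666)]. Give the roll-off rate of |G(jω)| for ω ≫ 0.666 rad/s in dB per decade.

-40 dB/decade

With 0 zeros and 2 poles, the high-frequency asymptotic slope is 20 × (0 − 2) = -40 dB/decade.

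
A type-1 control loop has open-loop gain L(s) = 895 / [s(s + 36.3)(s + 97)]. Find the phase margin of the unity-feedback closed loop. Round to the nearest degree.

89°

Gain crossover: |L(jω)| = 1 at ω ≈ 0.254 rad/sec.
∠L(j0.254) = −90° − arctan(0.254/36.3) − arctan(0.254/97) ≈ -90.55°
PM = 180° + (-90.55°) = 89.45°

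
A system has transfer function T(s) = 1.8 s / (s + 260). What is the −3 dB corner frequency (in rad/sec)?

For a single-pole high-pass, the −3 dB point is at the pole: ω = 260 rad/sec.

260 rad/sec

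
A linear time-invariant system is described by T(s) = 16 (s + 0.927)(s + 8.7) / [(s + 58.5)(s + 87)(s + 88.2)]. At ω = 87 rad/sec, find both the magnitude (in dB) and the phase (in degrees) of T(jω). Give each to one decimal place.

|j87 + 0.927| = √(87² + 0.927²) = 87
|j87 + 8.7| = √(87² + 8.7²) = 87.43
|j87 + 58.5| = √(87² + 58.5²) = 104.8
|j87 + 87| = √(87² + 87²) = 123
|j87 + 88.2| = √(87² + 88.2²) = 123.9
|T(j87)| = 16 × 87 × 87.43 / (104.8 × 123 × 123.9) = 0.076165
20 log₁₀(0.076165) = -22.36 dB
∠(j87 + 0.927) = arctan(87/0.927) = 89.39°
∠(j87 + 8.7) = arctan(87/8.7) = 84.29°
∠(j87 + 58.5) = arctan(87/58.5) = 56.08°
∠(j87 + 87) = arctan(87/87) = 45.00°
∠(j87 + 88.2) = arctan(87/88.2) = 44.61°
∠T(j87) = 89.39° + 84.29° − (56.08° + 45.00° + 44.61°) = 27.99°

|T| = -22.4 dB, ∠T = 28.0 deg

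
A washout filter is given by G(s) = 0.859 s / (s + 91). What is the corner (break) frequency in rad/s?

91 rad/s

The single real pole at s = −91 gives a corner at ω = 91 rad/s.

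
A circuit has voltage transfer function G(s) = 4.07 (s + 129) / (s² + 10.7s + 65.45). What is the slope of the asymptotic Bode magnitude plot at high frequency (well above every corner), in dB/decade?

With 1 zero and 2 poles, the high-frequency asymptotic slope is 20 × (1 − 2) = -20 dB/decade.

-20 dB/decade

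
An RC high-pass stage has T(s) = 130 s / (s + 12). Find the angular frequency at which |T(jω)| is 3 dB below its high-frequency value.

12 rad s⁻¹

For a single-pole high-pass, the −3 dB point is at the pole: ω = 12 rad s⁻¹.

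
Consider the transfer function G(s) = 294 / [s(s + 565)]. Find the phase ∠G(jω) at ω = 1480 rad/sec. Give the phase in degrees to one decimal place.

∠(j1480 + 565) = arctan(1480/565) = 69.11°
∠(j1480) = 90.00°
∠G(j1480) = − (69.11° + 90.00°) = -159.11°

-159.1 deg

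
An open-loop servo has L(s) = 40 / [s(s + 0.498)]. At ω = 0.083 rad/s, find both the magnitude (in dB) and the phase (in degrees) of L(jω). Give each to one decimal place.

|L| = 59.6 dB, ∠L = -99.5°

|j0.083 + 0.498| = √(0.083² + 0.498²) = 0.5049
|j0.083| = 0.083
|L(j0.083)| = 40 / (0.5049 × 0.083) = 954.56
20 log₁₀(954.56) = 59.60 dB
∠(j0.083 + 0.498) = arctan(0.083/0.498) = 9.46°
∠(j0.083) = 90.00°
∠L(j0.083) = − (9.46° + 90.00°) = -99.46°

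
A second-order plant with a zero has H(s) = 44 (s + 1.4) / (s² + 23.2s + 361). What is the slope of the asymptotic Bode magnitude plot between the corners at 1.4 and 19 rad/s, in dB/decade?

In this band the factors already past their corner are: zero at 1.4; net slope = 20 dB/decade.

20 dB/decade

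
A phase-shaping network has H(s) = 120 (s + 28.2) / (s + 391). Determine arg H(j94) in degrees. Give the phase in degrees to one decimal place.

59.8°

∠(j94 + 28.2) = arctan(94/28.2) = 73.30°
∠(j94 + 391) = arctan(94/391) = 13.52°
∠H(j94) = 73.30° − 13.52° = 59.78°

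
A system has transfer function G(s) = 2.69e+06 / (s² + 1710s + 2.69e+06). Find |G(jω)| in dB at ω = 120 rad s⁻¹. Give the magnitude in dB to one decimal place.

0.0 dB

|(j120)² + 1710(j120) + 2.69e+06| = |2.6756e+06 + j2.052e+05| = 2.683e+06
|G(j120)| = 2.69e+06 / 2.683e+06 = 1.0024
20 log₁₀(1.0024) = 0.02 dB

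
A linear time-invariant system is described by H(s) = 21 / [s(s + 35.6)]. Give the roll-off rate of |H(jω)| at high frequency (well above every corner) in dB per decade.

-40 dB/decade

With 0 zeros and 2 poles, the high-frequency asymptotic slope is 20 × (0 − 2) = -40 dB/decade.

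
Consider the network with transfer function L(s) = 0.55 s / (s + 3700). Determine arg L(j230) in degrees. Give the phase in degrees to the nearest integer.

∠(j230) = 90.00°
∠(j230 + 3700) = arctan(230/3700) = 3.56°
∠L(j230) = 90.00° − 3.56° = 86.44°

86°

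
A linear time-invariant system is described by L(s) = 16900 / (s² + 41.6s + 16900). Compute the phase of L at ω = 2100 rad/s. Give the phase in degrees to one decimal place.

-178.9°

∠[(j2100)² + 41.6(j2100) + 16900] = ∠[-4.3931e+06 + j87360] = 178.86°
∠L(j2100) = −178.86° = -178.86°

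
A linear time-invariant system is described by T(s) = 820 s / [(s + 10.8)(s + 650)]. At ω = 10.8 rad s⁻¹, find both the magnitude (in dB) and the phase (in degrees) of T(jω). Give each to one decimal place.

|j10.8| = 10.8
|j10.8 + 10.8| = √(10.8² + 10.8²) = 15.27
|j10.8 + 650| = √(10.8² + 650²) = 650.1
|T(j10.8)| = 820 × 10.8 / (15.27 × 650.1) = 0.89192
20 log₁₀(0.89192) = -0.99 dB
∠(j10.8) = 90.00°
∠(j10.8 + 10.8) = arctan(10.8/10.8) = 45.00°
∠(j10.8 + 650) = arctan(10.8/650) = 0.95°
∠T(j10.8) = 90.00° − (45.00° + 0.95°) = 44.05°

|T| = -1.0 dB, ∠T = 44.0 deg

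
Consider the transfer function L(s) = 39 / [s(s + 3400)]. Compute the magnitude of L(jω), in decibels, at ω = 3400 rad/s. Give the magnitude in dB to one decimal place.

|j3400 + 3400| = √(3400² + 3400²) = 4808
|j3400| = 3400
|L(j3400)| = 39 / (4808 × 3400) = 2.3856e-06
20 log₁₀(2.3856e-06) = -112.45 dB

-112.4 dB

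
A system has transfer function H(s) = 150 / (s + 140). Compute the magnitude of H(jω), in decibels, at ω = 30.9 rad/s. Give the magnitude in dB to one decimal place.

|j30.9 + 140| = √(30.9² + 140²) = 143.4
|H(j30.9)| = 150 / 143.4 = 1.0462
20 log₁₀(1.0462) = 0.39 dB

0.4 dB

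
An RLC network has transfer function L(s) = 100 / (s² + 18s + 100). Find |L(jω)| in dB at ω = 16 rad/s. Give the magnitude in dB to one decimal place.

|(j16)² + 18(j16) + 100| = |-156 + j288| = 327.5
|L(j16)| = 100 / 327.5 = 0.30531
20 log₁₀(0.30531) = -10.31 dB

-10.3 dB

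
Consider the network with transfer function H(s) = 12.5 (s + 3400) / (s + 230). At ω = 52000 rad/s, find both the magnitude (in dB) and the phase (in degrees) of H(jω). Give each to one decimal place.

|H| = 22.0 dB, ∠H = -3.5 deg

|j52000 + 3400| = √(52000² + 3400²) = 5.211e+04
|j52000 + 230| = √(52000² + 230²) = 5.2e+04
|H(j52000)| = 12.5 × 5.211e+04 / 5.2e+04 = 12.527
20 log₁₀(12.527) = 21.96 dB
∠(j52000 + 3400) = arctan(52000/3400) = 86.26°
∠(j52000 + 230) = arctan(52000/230) = 89.75°
∠H(j52000) = 86.26° − 89.75° = -3.49°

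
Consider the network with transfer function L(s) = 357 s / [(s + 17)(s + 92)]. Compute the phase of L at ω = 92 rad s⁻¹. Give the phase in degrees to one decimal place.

∠(j92) = 90.00°
∠(j92 + 17) = arctan(92/17) = 79.53°
∠(j92 + 92) = arctan(92/92) = 45.00°
∠L(j92) = 90.00° − (79.53° + 45.00°) = -34.53°

-34.5°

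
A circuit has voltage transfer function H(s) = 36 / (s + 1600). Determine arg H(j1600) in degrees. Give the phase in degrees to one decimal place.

∠(j1600 + 1600) = arctan(1600/1600) = 45.00°
∠H(j1600) = −45.00° = -45.00°

-45.0°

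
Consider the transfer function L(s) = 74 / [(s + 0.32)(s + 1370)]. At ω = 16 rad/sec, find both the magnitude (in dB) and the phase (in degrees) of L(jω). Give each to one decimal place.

|j16 + 0.32| = √(16² + 0.32²) = 16
|j16 + 1370| = √(16² + 1370²) = 1370
|L(j16)| = 74 / (16 × 1370) = 0.003375
20 log₁₀(0.003375) = -49.43 dB
∠(j16 + 0.32) = arctan(16/0.32) = 88.85°
∠(j16 + 1370) = arctan(16/1370) = 0.67°
∠L(j16) = − (88.85° + 0.67°) = -89.52°

|L| = -49.4 dB, ∠L = -89.5°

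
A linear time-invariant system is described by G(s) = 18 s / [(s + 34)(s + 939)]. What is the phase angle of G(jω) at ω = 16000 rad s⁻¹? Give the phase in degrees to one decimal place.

-86.5 deg

∠(j16000) = 90.00°
∠(j16000 + 34) = arctan(16000/34) = 89.88°
∠(j16000 + 939) = arctan(16000/939) = 86.64°
∠G(j16000) = 90.00° − (89.88° + 86.64°) = -86.52°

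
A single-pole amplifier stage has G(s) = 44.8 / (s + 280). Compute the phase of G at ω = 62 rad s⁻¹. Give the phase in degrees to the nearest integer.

∠(j62 + 280) = arctan(62/280) = 12.49°
∠G(j62) = −12.49° = -12.49°

-12°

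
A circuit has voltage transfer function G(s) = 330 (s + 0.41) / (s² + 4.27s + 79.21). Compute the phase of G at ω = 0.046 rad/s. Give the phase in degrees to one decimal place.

∠(j0.046 + 0.41) = arctan(0.046/0.41) = 6.40°
∠[(j0.046)² + 4.27(j0.046) + 79.21] = ∠[79.208 + j0.19642] = 0.14°
∠G(j0.046) = 6.40° − 0.14° = 6.26°

6.3 deg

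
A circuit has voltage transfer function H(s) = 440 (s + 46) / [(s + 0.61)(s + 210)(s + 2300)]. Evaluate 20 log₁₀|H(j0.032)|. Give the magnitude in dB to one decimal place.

|j0.032 + 46| = √(0.032² + 46²) = 46
|j0.032 + 0.61| = √(0.032² + 0.61²) = 0.6108
|j0.032 + 210| = √(0.032² + 210²) = 210
|j0.032 + 2300| = √(0.032² + 2300²) = 2300
|H(j0.032)| = 440 × 46 / (0.6108 × 210 × 2300) = 0.068602
20 log₁₀(0.068602) = -23.27 dB

-23.3 dB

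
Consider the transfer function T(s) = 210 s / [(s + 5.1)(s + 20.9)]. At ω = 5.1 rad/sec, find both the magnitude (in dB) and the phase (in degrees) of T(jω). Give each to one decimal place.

|j5.1| = 5.1
|j5.1 + 5.1| = √(5.1² + 5.1²) = 7.212
|j5.1 + 20.9| = √(5.1² + 20.9²) = 21.51
|T(j5.1)| = 210 × 5.1 / (7.212 × 21.51) = 6.9024
20 log₁₀(6.9024) = 16.78 dB
∠(j5.1) = 90.00°
∠(j5.1 + 5.1) = arctan(5.1/5.1) = 45.00°
∠(j5.1 + 20.9) = arctan(5.1/20.9) = 13.71°
∠T(j5.1) = 90.00° − (45.00° + 13.71°) = 31.29°

|T| = 16.8 dB, ∠T = 31.3 deg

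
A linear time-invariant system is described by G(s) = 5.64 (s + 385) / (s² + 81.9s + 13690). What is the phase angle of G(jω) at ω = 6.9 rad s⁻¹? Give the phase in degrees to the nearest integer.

-1 deg

∠(j6.9 + 385) = arctan(6.9/385) = 1.03°
∠[(j6.9)² + 81.9(j6.9) + 13690] = ∠[13642 + j565.11] = 2.37°
∠G(j6.9) = 1.03° − 2.37° = -1.35°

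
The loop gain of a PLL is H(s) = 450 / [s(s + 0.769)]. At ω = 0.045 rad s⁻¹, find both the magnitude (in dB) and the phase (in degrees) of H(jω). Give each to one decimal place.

|H| = 82.3 dB, ∠H = -93.3°

|j0.045 + 0.769| = √(0.045² + 0.769²) = 0.7703
|j0.045| = 0.045
|H(j0.045)| = 450 / (0.7703 × 0.045) = 12982
20 log₁₀(12982) = 82.27 dB
∠(j0.045 + 0.769) = arctan(0.045/0.769) = 3.35°
∠(j0.045) = 90.00°
∠H(j0.045) = − (3.35° + 90.00°) = -93.35°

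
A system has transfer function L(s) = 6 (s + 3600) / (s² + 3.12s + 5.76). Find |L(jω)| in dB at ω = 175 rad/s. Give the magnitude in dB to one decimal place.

-3.0 dB

|j175 + 3600| = √(175² + 3600²) = 3604
|(j175)² + 3.12(j175) + 5.76| = |-30619 + j546| = 3.062e+04
|L(j175)| = 6 × 3604 / 3.062e+04 = 0.70616
20 log₁₀(0.70616) = -3.02 dB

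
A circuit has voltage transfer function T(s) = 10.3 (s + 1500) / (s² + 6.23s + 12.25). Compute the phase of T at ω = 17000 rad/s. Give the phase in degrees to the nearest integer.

-95°

∠(j17000 + 1500) = arctan(17000/1500) = 84.96°
∠[(j17000)² + 6.23(j17000) + 12.25] = ∠[-2.89e+08 + j1.0591e+05] = 179.98°
∠T(j17000) = 84.96° − 179.98° = -95.02°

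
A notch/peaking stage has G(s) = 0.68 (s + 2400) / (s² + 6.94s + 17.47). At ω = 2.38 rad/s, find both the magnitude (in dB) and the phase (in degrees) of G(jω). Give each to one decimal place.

|G| = 38.1 dB, ∠G = -54.4 deg

|j2.38 + 2400| = √(2.38² + 2400²) = 2400
|(j2.38)² + 6.94(j2.38) + 17.47| = |11.806 + j16.517| = 20.3
|G(j2.38)| = 0.68 × 2400 / 20.3 = 80.384
20 log₁₀(80.384) = 38.10 dB
∠(j2.38 + 2400) = arctan(2.38/2400) = 0.06°
∠[(j2.38)² + 6.94(j2.38) + 17.47] = ∠[11.806 + j16.517] = 54.44°
∠G(j2.38) = 0.06° − 54.44° = -54.39°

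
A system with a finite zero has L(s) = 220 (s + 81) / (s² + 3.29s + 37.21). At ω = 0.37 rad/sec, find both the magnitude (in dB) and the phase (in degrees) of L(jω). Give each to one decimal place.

|L| = 53.6 dB, ∠L = -1.6°

|j0.37 + 81| = √(0.37² + 81²) = 81
|(j0.37)² + 3.29(j0.37) + 37.21| = |37.073 + j1.2173| = 37.09
|L(j0.37)| = 220 × 81 / 37.09 = 480.42
20 log₁₀(480.42) = 53.63 dB
∠(j0.37 + 81) = arctan(0.37/81) = 0.26°
∠[(j0.37)² + 3.29(j0.37) + 37.21] = ∠[37.073 + j1.2173] = 1.88°
∠L(j0.37) = 0.26° − 1.88° = -1.62°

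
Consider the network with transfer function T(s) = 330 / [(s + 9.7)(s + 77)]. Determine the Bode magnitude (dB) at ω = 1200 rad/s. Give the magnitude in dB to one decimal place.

-72.8 dB

|j1200 + 9.7| = √(1200² + 9.7²) = 1200
|j1200 + 77| = √(1200² + 77²) = 1202
|T(j1200)| = 330 / (1200 × 1202) = 0.00022869
20 log₁₀(0.00022869) = -72.82 dB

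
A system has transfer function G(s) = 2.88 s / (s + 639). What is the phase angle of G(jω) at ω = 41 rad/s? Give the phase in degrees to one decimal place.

86.3 deg

∠(j41) = 90.00°
∠(j41 + 639) = arctan(41/639) = 3.67°
∠G(j41) = 90.00° − 3.67° = 86.33°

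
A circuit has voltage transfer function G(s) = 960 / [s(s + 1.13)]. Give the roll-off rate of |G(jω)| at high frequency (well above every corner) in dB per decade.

With 0 zeros and 2 poles, the high-frequency asymptotic slope is 20 × (0 − 2) = -40 dB/decade.

-40 dB/decade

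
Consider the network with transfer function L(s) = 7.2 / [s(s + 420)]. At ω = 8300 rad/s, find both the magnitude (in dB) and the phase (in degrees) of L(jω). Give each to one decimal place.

|j8300 + 420| = √(8300² + 420²) = 8311
|j8300| = 8300
|L(j8300)| = 7.2 / (8311 × 8300) = 1.0438e-07
20 log₁₀(1.0438e-07) = -139.63 dB
∠(j8300 + 420) = arctan(8300/420) = 87.10°
∠(j8300) = 90.00°
∠L(j8300) = − (87.10° + 90.00°) = -177.10°

|L| = -139.6 dB, ∠L = -177.1°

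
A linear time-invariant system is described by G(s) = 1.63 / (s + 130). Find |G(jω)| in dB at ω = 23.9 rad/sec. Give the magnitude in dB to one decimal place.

|j23.9 + 130| = √(23.9² + 130²) = 132.2
|G(j23.9)| = 1.63 / 132.2 = 0.012332
20 log₁₀(0.012332) = -38.18 dB

-38.2 dB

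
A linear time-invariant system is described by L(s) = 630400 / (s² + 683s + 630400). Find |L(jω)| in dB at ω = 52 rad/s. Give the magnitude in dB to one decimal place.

|(j52)² + 683(j52) + 630400| = |6.277e+05 + j35516| = 6.287e+05
|L(j52)| = 630400 / 6.287e+05 = 1.0027
20 log₁₀(1.0027) = 0.02 dB

0.0 dB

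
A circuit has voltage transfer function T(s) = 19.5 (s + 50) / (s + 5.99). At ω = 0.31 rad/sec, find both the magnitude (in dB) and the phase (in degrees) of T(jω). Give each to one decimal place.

|j0.31 + 50| = √(0.31² + 50²) = 50
|j0.31 + 5.99| = √(0.31² + 5.99²) = 5.998
|T(j0.31)| = 19.5 × 50 / 5.998 = 162.56
20 log₁₀(162.56) = 44.22 dB
∠(j0.31 + 50) = arctan(0.31/50) = 0.36°
∠(j0.31 + 5.99) = arctan(0.31/5.99) = 2.96°
∠T(j0.31) = 0.36° − 2.96° = -2.61°

|T| = 44.2 dB, ∠T = -2.6 deg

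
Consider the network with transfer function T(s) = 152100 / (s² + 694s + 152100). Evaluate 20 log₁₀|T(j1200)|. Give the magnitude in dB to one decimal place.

-20.1 dB

|(j1200)² + 694(j1200) + 152100| = |-1.2879e+06 + j8.328e+05| = 1.534e+06
|T(j1200)| = 152100 / 1.534e+06 = 0.099172
20 log₁₀(0.099172) = -20.07 dB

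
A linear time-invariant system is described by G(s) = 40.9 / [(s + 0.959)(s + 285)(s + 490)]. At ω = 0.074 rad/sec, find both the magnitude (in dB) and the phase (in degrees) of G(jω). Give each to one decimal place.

|G| = -70.3 dB, ∠G = -4.4°

|j0.074 + 0.959| = √(0.074² + 0.959²) = 0.9619
|j0.074 + 285| = √(0.074² + 285²) = 285
|j0.074 + 490| = √(0.074² + 490²) = 490
|G(j0.074)| = 40.9 / (0.9619 × 285 × 490) = 0.00030449
20 log₁₀(0.00030449) = -70.33 dB
∠(j0.074 + 0.959) = arctan(0.074/0.959) = 4.41°
∠(j0.074 + 285) = arctan(0.074/285) = 0.01°
∠(j0.074 + 490) = arctan(0.074/490) = 0.01°
∠G(j0.074) = − (4.41° + 0.01° + 0.01°) = -4.44°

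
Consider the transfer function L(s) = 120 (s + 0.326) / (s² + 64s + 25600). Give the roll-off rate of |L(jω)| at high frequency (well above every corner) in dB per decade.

With 1 zero and 2 poles, the high-frequency asymptotic slope is 20 × (1 − 2) = -20 dB/decade.

-20 dB/decade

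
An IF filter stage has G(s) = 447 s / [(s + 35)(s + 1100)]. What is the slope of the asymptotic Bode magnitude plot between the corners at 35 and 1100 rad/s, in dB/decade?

In this band the factors already past their corner are: 1 differentiator zero, pole at 35; net slope = 0 dB/decade.

0 dB/decade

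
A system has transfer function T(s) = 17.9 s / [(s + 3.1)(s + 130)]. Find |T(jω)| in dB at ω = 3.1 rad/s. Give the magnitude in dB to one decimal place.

-20.2 dB

|j3.1| = 3.1
|j3.1 + 3.1| = √(3.1² + 3.1²) = 4.384
|j3.1 + 130| = √(3.1² + 130²) = 130
|T(j3.1)| = 17.9 × 3.1 / (4.384 × 130) = 0.097335
20 log₁₀(0.097335) = -20.23 dB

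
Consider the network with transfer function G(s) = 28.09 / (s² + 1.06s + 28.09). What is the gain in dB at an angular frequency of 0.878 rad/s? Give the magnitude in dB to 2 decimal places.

0.24 dB

|(j0.878)² + 1.06(j0.878) + 28.09| = |27.319 + j0.93068| = 27.33
|G(j0.878)| = 28.09 / 27.33 = 1.0276
20 log₁₀(1.0276) = 0.237 dB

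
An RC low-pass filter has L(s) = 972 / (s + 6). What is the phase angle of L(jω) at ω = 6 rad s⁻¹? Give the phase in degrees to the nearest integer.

-45°

∠(j6 + 6) = arctan(6/6) = 45.00°
∠L(j6) = −45.00° = -45.00°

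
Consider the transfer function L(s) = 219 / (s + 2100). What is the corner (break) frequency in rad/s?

2100 rad/s

The single real pole at s = −2100 gives a corner at ω = 2100 rad/s.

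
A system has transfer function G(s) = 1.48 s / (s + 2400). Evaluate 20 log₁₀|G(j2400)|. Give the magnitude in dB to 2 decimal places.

0.39 dB

|j2400| = 2400
|j2400 + 2400| = √(2400² + 2400²) = 3394
|G(j2400)| = 1.48 × 2400 / 3394 = 1.0465
20 log₁₀(1.0465) = 0.395 dB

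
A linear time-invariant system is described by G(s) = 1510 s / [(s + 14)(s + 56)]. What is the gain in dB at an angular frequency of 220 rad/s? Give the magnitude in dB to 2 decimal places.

16.44 dB

|j220| = 220
|j220 + 14| = √(220² + 14²) = 220.4
|j220 + 56| = √(220² + 56²) = 227
|G(j220)| = 1510 × 220 / (220.4 × 227) = 6.6381
20 log₁₀(6.6381) = 16.441 dB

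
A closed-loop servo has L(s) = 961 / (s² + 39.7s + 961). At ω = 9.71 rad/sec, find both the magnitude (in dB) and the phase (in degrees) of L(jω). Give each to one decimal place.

|(j9.71)² + 39.7(j9.71) + 961| = |866.72 + j385.49| = 948.6
|L(j9.71)| = 961 / 948.6 = 1.0131
20 log₁₀(1.0131) = 0.11 dB
∠[(j9.71)² + 39.7(j9.71) + 961] = ∠[866.72 + j385.49] = 23.98°
∠L(j9.71) = −23.98° = -23.98°

|L| = 0.1 dB, ∠L = -24.0°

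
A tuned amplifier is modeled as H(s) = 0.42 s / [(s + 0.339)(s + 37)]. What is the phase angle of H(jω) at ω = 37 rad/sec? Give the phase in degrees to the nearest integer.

∠(j37) = 90.00°
∠(j37 + 0.339) = arctan(37/0.339) = 89.48°
∠(j37 + 37) = arctan(37/37) = 45.00°
∠H(j37) = 90.00° − (89.48° + 45.00°) = -44.48°

-44°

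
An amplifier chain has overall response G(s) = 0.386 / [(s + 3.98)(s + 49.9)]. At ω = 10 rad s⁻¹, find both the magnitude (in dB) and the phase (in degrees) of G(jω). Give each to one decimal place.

|j10 + 3.98| = √(10² + 3.98²) = 10.76
|j10 + 49.9| = √(10² + 49.9²) = 50.89
|G(j10)| = 0.386 / (10.76 × 50.89) = 0.0007047
20 log₁₀(0.0007047) = -63.04 dB
∠(j10 + 3.98) = arctan(10/3.98) = 68.30°
∠(j10 + 49.9) = arctan(10/49.9) = 11.33°
∠G(j10) = − (68.30° + 11.33°) = -79.63°

|G| = -63.0 dB, ∠G = -79.6°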